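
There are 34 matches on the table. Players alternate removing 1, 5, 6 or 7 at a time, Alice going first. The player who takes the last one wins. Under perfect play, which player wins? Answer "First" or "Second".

Mark each pile size as W (mover wins) or L (mover loses):
i:   0  1  2  3  4  5  6  7  8  9 10 11 12 13 14 15 16 17 18 19 20 21 22 23 24 25 26 27 28 29 30 31 32 33 34
     L  W  L  W  L  W  W  W  W  W  W  W  L  W  L  W  L  W  W  W  W  W  W  W  L  W  L  W  L  W  W  W  W  W  W
Position 34 is W, so the first player wins.

First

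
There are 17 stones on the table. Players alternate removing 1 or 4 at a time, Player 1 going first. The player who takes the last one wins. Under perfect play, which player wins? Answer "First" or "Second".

Second

W/L table (W = player to move can force a win):
i:   0  1  2  3  4  5  6  7  8  9 10 11 12 13 14 15 16 17
     L  W  L  W  W  L  W  L  W  W  L  W  L  W  W  L  W  L
Position 17 is L, so the second player wins.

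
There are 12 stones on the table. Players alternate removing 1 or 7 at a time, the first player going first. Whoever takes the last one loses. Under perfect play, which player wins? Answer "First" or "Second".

Compute winning (W) and losing (L) positions by backward induction:
i:   0  1  2  3  4  5  6  7  8  9 10 11 12
     W  L  W  L  W  L  W  L  W  L  W  L  W
Position 12 is W, so the first player wins.

First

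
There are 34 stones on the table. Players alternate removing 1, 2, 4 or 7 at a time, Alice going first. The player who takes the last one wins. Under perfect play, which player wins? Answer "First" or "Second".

W/L table (W = player to move can force a win):
i:   0  1  2  3  4  5  6  7  8  9 10 11 12 13 14 15 16 17 18 19 20 21 22 23 24 25 26 27 28 29 30 31 32 33 34
     L  W  W  L  W  W  L  W  W  L  W  W  L  W  W  L  W  W  L  W  W  L  W  W  L  W  W  L  W  W  L  W  W  L  W
Position 34 is W, so the first player wins.

First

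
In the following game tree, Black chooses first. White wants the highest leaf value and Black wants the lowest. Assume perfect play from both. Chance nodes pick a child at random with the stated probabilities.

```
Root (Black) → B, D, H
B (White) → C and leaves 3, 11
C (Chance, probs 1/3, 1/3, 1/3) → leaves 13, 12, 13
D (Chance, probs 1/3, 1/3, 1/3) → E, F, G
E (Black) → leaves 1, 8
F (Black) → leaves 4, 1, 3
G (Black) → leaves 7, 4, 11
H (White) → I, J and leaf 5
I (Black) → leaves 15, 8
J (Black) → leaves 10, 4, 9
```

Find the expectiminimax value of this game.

2

C (Chance): 1/3·13 + 1/3·12 + 1/3·13 = 12.67
B (White): max(12.67, 3, 11) = 12.67
E (Black): min(1, 8) = 1
F (Black): min(4, 1, 3) = 1
G (Black): min(7, 4, 11) = 4
D (Chance): 1/3·1 + 1/3·1 + 1/3·4 = 2
I (Black): min(15, 8) = 8
J (Black): min(10, 4, 9) = 4
H (White): max(8, 4, 5) = 8
Root (Black): min(12.67, 2, 8) = 2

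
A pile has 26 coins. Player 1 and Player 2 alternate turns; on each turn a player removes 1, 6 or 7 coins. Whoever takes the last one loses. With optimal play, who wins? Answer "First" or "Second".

W/L table (W = player to move can force a win):
i:   0  1  2  3  4  5  6  7  8  9 10 11 12 13 14 15 16 17 18 19 20 21 22 23 24 25 26
     W  L  W  L  W  L  W  W  W  W  W  W  W  L  W  L  W  L  W  W  W  W  W  W  W  L  W
Position 26 is W, so the first player wins.

First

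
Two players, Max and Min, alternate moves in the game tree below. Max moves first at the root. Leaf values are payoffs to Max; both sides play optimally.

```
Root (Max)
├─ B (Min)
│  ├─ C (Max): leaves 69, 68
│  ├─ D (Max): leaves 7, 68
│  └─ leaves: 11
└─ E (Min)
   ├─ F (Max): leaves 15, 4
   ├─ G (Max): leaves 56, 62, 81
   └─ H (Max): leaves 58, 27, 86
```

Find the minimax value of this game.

C (Max): max(69, 68) = 69
D (Max): max(7, 68) = 68
B (Min): min(69, 68, 11) = 11
F (Max): max(15, 4) = 15
G (Max): max(56, 62, 81) = 81
H (Max): max(58, 27, 86) = 86
E (Min): min(15, 81, 86) = 15
Root (Max): max(11, 15) = 15

15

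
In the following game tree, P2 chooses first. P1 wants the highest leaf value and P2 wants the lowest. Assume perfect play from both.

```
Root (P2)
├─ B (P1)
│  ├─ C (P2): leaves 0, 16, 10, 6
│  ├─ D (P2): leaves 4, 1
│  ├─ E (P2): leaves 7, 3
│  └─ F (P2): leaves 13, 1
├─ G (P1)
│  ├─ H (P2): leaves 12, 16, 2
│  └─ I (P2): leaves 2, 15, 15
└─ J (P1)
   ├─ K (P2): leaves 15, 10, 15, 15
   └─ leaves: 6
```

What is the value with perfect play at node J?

10

K: min(15, 10, 15, 15) = 10
J: max(10, 6) = 10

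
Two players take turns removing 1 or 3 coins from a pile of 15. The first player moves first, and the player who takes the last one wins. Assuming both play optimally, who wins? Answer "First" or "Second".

First

Mark each pile size as W (mover wins) or L (mover loses):
i:   0  1  2  3  4  5  6  7  8  9 10 11 12 13 14 15
     L  W  L  W  L  W  L  W  L  W  L  W  L  W  L  W
Position 15 is W, so the first player wins.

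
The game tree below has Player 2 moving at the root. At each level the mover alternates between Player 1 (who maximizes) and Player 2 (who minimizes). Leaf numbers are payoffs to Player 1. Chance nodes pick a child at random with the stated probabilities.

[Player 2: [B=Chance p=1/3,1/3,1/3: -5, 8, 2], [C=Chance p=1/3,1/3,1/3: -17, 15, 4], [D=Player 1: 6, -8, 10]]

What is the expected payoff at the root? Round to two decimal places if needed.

B (Chance): 1/3·-5 + 1/3·8 + 1/3·2 = 1.67
C (Chance): 1/3·-17 + 1/3·15 + 1/3·4 = 0.67
D (Player 1): max(6, -8, 10) = 10
Root (Player 2): min(1.67, 0.67, 10) = 0.67

0.67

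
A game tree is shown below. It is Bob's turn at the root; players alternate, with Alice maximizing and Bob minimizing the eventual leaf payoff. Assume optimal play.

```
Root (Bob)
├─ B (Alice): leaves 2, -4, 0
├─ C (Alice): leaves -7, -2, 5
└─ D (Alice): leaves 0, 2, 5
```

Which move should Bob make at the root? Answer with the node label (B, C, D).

B (Alice): max(2, -4, 0) = 2
C (Alice): max(-7, -2, 5) = 5
D (Alice): max(0, 2, 5) = 5
Root (Bob): min(2, 5, 5) = 2
Bob picks the child with the lowest value: B (value 2).

B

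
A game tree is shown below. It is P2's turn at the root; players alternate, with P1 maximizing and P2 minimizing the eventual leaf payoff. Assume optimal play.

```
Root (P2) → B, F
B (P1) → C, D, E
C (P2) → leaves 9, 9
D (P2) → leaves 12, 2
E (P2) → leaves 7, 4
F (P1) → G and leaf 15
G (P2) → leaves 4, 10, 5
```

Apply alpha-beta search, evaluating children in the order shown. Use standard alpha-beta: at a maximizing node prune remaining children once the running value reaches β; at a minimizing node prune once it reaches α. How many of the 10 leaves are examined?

9

C [α=-∞,β=+∞]: v=9
D [α=9,β=+∞]: v=2
E [α=9,β=+∞]: v=7 after child 1 ≤ α → α-cutoff, skip 1
B [α=-∞,β=+∞]: v=9
G [α=-∞,β=9]: v=4
F [α=-∞,β=9]: v=15
Root [α=-∞,β=+∞]: v=9
Leaves evaluated: 9 of 10.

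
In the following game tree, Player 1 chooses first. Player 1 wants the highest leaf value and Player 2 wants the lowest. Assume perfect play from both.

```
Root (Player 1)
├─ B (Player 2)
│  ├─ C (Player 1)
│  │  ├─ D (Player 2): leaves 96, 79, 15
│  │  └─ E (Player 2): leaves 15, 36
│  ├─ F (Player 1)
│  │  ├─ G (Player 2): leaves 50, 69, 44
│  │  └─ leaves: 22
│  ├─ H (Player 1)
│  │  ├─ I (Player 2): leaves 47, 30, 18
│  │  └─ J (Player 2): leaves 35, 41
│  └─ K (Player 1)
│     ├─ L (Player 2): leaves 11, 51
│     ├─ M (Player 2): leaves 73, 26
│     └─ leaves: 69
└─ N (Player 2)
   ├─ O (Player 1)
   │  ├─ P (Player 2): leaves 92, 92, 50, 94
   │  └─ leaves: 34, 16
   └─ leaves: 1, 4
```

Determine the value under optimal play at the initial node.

15

D (Player 2): min(96, 79, 15) = 15
E (Player 2): min(15, 36) = 15
C (Player 1): max(15, 15) = 15
G (Player 2): min(50, 69, 44) = 44
F (Player 1): max(44, 22) = 44
I (Player 2): min(47, 30, 18) = 18
J (Player 2): min(35, 41) = 35
H (Player 1): max(18, 35) = 35
L (Player 2): min(11, 51) = 11
M (Player 2): min(73, 26) = 26
K (Player 1): max(11, 26, 69) = 69
B (Player 2): min(15, 44, 35, 69) = 15
P (Player 2): min(92, 92, 50, 94) = 50
O (Player 1): max(50, 34, 16) = 50
N (Player 2): min(50, 1, 4) = 1
Root (Player 1): max(15, 1) = 15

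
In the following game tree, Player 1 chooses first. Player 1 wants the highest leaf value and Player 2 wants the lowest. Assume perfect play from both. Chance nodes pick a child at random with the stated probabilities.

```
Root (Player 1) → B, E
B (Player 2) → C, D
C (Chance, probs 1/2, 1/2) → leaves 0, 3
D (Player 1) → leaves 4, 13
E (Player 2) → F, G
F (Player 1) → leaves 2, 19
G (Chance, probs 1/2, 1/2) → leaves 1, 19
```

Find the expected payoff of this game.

10

C (Chance): 1/2·0 + 1/2·3 = 1.5
D (Player 1): max(4, 13) = 13
B (Player 2): min(1.5, 13) = 1.5
F (Player 1): max(2, 19) = 19
G (Chance): 1/2·1 + 1/2·19 = 10
E (Player 2): min(19, 10) = 10
Root (Player 1): max(1.5, 10) = 10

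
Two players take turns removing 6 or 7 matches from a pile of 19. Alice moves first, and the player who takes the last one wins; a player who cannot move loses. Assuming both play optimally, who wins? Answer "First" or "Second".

First

Compute winning (W) and losing (L) positions by backward induction:
i:   0  1  2  3  4  5  6  7  8  9 10 11 12 13 14 15 16 17 18 19
     L  L  L  L  L  L  W  W  W  W  W  W  W  L  L  L  L  L  L  W
Position 19 is W, so the first player wins.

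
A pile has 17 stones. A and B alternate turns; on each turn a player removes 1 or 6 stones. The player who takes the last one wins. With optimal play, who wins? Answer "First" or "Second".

First

i:   0  1  2  3  4  5  6  7  8  9 10 11 12 13 14 15 16 17
     L  W  L  W  L  W  W  L  W  L  W  L  W  W  L  W  L  W
Position 17 is W, so the first player wins.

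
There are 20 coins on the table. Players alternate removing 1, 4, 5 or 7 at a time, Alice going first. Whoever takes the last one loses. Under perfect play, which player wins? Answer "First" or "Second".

Compute winning (W) and losing (L) positions by backward induction:
i:   0  1  2  3  4  5  6  7  8  9 10 11 12 13 14 15 16 17 18 19 20
     W  L  W  L  W  W  W  W  W  L  W  L  W  W  W  W  W  L  W  L  W
Position 20 is W, so the first player wins.

First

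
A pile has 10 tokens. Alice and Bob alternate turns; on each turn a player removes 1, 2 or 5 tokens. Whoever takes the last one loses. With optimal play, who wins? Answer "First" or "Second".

W/L table (W = player to move can force a win):
i:   0  1  2  3  4  5  6  7  8  9 10
     W  L  W  W  L  W  W  L  W  W  L
Position 10 is L, so the second player wins.

Second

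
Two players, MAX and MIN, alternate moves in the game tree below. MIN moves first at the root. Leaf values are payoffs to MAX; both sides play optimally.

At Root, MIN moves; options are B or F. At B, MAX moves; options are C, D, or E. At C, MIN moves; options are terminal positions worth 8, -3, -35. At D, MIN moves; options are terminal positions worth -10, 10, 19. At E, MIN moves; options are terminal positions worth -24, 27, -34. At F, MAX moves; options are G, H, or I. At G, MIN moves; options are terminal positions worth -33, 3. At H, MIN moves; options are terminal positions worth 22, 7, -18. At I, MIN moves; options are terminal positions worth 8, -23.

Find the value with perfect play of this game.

C (MIN): min(8, -3, -35) = -35
D (MIN): min(-10, 10, 19) = -10
E (MIN): min(-24, 27, -34) = -34
B (MAX): max(-35, -10, -34) = -10
G (MIN): min(-33, 3) = -33
H (MIN): min(22, 7, -18) = -18
I (MIN): min(8, -23) = -23
F (MAX): max(-33, -18, -23) = -18
Root (MIN): min(-10, -18) = -18

-18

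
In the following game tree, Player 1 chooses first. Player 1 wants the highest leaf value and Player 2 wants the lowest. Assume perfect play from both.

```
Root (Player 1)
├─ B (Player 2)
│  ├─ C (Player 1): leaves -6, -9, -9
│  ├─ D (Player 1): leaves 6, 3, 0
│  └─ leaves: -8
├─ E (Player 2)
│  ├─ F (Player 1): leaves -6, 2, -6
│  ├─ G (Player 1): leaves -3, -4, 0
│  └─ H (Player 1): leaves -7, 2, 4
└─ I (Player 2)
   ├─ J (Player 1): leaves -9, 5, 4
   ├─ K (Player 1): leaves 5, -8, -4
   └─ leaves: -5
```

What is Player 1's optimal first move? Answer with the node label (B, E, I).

E

C (Player 1): max(-6, -9, -9) = -6
D (Player 1): max(6, 3, 0) = 6
B (Player 2): min(-6, 6, -8) = -8
F (Player 1): max(-6, 2, -6) = 2
G (Player 1): max(-3, -4, 0) = 0
H (Player 1): max(-7, 2, 4) = 4
E (Player 2): min(2, 0, 4) = 0
J (Player 1): max(-9, 5, 4) = 5
K (Player 1): max(5, -8, -4) = 5
I (Player 2): min(5, 5, -5) = -5
Root (Player 1): max(-8, 0, -5) = 0
Player 1 picks the child with the highest value: E (value 0).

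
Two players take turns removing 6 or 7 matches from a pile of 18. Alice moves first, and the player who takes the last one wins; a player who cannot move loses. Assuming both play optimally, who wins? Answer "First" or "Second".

W/L table (W = player to move can force a win):
i:   0  1  2  3  4  5  6  7  8  9 10 11 12 13 14 15 16 17 18
     L  L  L  L  L  L  W  W  W  W  W  W  W  L  L  L  L  L  L
Position 18 is L, so the second player wins.

Second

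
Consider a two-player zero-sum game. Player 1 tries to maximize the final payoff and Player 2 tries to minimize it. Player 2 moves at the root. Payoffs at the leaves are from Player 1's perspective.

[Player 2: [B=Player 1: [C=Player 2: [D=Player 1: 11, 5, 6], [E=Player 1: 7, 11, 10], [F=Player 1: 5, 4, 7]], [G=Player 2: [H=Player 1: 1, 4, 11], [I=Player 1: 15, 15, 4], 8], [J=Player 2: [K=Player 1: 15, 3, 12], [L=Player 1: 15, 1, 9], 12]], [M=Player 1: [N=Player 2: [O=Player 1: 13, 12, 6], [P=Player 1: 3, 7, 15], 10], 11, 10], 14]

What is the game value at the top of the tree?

11

D (Player 1): max(11, 5, 6) = 11
E (Player 1): max(7, 11, 10) = 11
F (Player 1): max(5, 4, 7) = 7
C (Player 2): min(11, 11, 7) = 7
H (Player 1): max(1, 4, 11) = 11
I (Player 1): max(15, 15, 4) = 15
G (Player 2): min(11, 15, 8) = 8
K (Player 1): max(15, 3, 12) = 15
L (Player 1): max(15, 1, 9) = 15
J (Player 2): min(15, 15, 12) = 12
B (Player 1): max(7, 8, 12) = 12
O (Player 1): max(13, 12, 6) = 13
P (Player 1): max(3, 7, 15) = 15
N (Player 2): min(13, 15, 10) = 10
M (Player 1): max(10, 11, 10) = 11
Root (Player 2): min(12, 11, 14) = 11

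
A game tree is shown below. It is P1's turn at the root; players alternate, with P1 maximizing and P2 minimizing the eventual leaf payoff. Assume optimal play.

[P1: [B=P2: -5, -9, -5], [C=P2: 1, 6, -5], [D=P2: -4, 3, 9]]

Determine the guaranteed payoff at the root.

-4

B (P2): min(-5, -9, -5) = -9
C (P2): min(1, 6, -5) = -5
D (P2): min(-4, 3, 9) = -4
Root (P1): max(-9, -5, -4) = -4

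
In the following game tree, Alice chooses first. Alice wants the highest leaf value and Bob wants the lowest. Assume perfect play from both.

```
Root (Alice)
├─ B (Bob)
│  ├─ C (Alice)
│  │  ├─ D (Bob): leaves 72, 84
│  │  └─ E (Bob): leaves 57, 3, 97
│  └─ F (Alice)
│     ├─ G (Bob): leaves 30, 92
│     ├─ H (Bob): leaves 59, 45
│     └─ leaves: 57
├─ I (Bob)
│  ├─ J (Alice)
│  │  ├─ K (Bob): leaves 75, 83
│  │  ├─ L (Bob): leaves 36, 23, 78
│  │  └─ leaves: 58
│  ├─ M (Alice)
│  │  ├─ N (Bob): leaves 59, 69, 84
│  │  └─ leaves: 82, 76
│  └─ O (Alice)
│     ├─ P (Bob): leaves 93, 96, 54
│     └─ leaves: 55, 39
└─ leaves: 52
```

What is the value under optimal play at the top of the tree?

57

D (Bob): min(72, 84) = 72
E (Bob): min(57, 3, 97) = 3
C (Alice): max(72, 3) = 72
G (Bob): min(30, 92) = 30
H (Bob): min(59, 45) = 45
F (Alice): max(30, 45, 57) = 57
B (Bob): min(72, 57) = 57
K (Bob): min(75, 83) = 75
L (Bob): min(36, 23, 78) = 23
J (Alice): max(75, 23, 58) = 75
N (Bob): min(59, 69, 84) = 59
M (Alice): max(59, 82, 76) = 82
P (Bob): min(93, 96, 54) = 54
O (Alice): max(54, 55, 39) = 55
I (Bob): min(75, 82, 55) = 55
Root (Alice): max(57, 55, 52) = 57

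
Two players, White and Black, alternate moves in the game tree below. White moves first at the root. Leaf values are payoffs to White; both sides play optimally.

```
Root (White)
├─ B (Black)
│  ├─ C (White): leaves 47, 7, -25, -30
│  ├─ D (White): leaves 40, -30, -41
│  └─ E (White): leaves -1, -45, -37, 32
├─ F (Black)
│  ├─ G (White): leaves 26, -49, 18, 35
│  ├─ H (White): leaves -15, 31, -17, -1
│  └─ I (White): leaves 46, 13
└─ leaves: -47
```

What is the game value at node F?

31

G: max(26, -49, 18, 35) = 35
H: max(-15, 31, -17, -1) = 31
I: max(46, 13) = 46
F: min(35, 31, 46) = 31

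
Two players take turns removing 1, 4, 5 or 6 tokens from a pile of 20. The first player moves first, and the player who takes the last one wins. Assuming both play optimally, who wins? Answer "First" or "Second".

Compute winning (W) and losing (L) positions by backward induction:
i:   0  1  2  3  4  5  6  7  8  9 10 11 12 13 14 15 16 17 18 19 20
     L  W  L  W  W  W  W  W  W  L  W  L  W  W  W  W  W  W  L  W  L
Position 20 is L, so the second player wins.

Second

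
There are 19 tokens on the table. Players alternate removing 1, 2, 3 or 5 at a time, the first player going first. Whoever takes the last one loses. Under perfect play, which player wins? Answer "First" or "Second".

Positions where the player to move wins (W) vs loses (L):
i:   0  1  2  3  4  5  6  7  8  9 10 11 12 13 14 15 16 17 18 19
     W  L  W  W  W  L  W  W  W  L  W  W  W  L  W  W  W  L  W  W
Position 19 is W, so the first player wins.

First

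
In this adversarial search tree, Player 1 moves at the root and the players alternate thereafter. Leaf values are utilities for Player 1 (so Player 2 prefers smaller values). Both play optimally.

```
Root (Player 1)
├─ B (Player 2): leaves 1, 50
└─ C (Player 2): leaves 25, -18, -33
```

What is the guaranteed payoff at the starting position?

1

B (Player 2): min(1, 50) = 1
C (Player 2): min(25, -18, -33) = -33
Root (Player 1): max(1, -33) = 1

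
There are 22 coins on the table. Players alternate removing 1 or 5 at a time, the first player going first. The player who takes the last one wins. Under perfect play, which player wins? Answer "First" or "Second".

Second

Mark each pile size as W (mover wins) or L (mover loses):
i:   0  1  2  3  4  5  6  7  8  9 10 11 12 13 14 15 16 17 18 19 20 21 22
     L  W  L  W  L  W  L  W  L  W  L  W  L  W  L  W  L  W  L  W  L  W  L
Position 22 is L, so the second player wins.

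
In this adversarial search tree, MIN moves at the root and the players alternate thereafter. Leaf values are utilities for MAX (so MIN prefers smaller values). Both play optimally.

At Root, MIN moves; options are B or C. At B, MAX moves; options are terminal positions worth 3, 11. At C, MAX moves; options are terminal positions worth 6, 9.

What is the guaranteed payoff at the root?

B (MAX): max(3, 11) = 11
C (MAX): max(6, 9) = 9
Root (MIN): min(11, 9) = 9

9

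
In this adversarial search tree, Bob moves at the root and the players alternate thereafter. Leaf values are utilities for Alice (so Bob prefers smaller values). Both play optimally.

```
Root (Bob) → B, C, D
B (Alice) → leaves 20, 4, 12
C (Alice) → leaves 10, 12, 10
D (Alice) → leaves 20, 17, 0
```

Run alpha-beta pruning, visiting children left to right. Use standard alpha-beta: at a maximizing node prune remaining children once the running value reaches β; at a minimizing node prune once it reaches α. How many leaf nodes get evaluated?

7

B [α=-∞,β=+∞]: v=20
C [α=-∞,β=20]: v=12
D [α=-∞,β=12]: v=20 after child 1 ≥ β → β-cutoff, skip 2
Root [α=-∞,β=+∞]: v=12
Leaves evaluated: 7 of 9.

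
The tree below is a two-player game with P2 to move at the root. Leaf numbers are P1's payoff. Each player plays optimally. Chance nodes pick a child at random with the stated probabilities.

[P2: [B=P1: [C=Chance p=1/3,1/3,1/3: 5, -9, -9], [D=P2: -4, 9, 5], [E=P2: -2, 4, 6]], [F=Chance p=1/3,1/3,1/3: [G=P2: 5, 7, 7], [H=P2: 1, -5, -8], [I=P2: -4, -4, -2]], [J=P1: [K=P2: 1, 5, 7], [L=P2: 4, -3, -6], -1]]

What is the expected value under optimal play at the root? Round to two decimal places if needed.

C (Chance): 1/3·5 + 1/3·-9 + 1/3·-9 = -4.33
D (P2): min(-4, 9, 5) = -4
E (P2): min(-2, 4, 6) = -2
B (P1): max(-4.33, -4, -2) = -2
G (P2): min(5, 7, 7) = 5
H (P2): min(1, -5, -8) = -8
I (P2): min(-4, -4, -2) = -4
F (Chance): 1/3·5 + 1/3·-8 + 1/3·-4 = -2.33
K (P2): min(1, 5, 7) = 1
L (P2): min(4, -3, -6) = -6
J (P1): max(1, -6, -1) = 1
Root (P2): min(-2, -2.33, 1) = -2.33

-2.33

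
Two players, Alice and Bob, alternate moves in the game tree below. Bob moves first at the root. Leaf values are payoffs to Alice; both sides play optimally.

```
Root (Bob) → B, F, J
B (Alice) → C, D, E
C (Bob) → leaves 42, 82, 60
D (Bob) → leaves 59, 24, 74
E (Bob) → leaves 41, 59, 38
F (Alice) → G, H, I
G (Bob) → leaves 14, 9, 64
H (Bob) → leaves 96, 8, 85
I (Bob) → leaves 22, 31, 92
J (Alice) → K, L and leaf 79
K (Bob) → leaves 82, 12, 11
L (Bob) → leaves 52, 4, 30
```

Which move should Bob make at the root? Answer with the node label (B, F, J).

F

C (Bob): min(42, 82, 60) = 42
D (Bob): min(59, 24, 74) = 24
E (Bob): min(41, 59, 38) = 38
B (Alice): max(42, 24, 38) = 42
G (Bob): min(14, 9, 64) = 9
H (Bob): min(96, 8, 85) = 8
I (Bob): min(22, 31, 92) = 22
F (Alice): max(9, 8, 22) = 22
K (Bob): min(82, 12, 11) = 11
L (Bob): min(52, 4, 30) = 4
J (Alice): max(11, 4, 79) = 79
Root (Bob): min(42, 22, 79) = 22
Bob picks the child with the lowest value: F (value 22).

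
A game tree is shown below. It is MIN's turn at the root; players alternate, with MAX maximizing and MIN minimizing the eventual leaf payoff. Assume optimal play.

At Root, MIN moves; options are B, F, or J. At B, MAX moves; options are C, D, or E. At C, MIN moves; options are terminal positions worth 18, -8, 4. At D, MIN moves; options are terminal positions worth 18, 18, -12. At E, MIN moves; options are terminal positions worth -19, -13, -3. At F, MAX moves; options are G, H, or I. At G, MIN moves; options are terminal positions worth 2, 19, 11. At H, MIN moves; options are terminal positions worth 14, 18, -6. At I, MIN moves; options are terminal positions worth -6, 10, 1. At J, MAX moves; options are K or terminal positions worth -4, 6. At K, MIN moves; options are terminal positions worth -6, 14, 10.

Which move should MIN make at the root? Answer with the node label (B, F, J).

C (MIN): min(18, -8, 4) = -8
D (MIN): min(18, 18, -12) = -12
E (MIN): min(-19, -13, -3) = -19
B (MAX): max(-8, -12, -19) = -8
G (MIN): min(2, 19, 11) = 2
H (MIN): min(14, 18, -6) = -6
I (MIN): min(-6, 10, 1) = -6
F (MAX): max(2, -6, -6) = 2
K (MIN): min(-6, 14, 10) = -6
J (MAX): max(-6, -4, 6) = 6
Root (MIN): min(-8, 2, 6) = -8
MIN picks the child with the lowest value: B (value -8).

B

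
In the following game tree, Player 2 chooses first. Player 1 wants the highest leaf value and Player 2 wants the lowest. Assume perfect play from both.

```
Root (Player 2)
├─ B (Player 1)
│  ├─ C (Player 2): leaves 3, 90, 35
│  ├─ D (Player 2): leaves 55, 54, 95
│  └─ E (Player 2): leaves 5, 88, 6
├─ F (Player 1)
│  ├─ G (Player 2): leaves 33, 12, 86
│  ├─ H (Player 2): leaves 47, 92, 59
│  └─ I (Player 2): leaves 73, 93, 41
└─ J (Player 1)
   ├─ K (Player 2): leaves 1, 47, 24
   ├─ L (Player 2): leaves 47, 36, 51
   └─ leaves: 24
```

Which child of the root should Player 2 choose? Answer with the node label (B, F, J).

J

C (Player 2): min(3, 90, 35) = 3
D (Player 2): min(55, 54, 95) = 54
E (Player 2): min(5, 88, 6) = 5
B (Player 1): max(3, 54, 5) = 54
G (Player 2): min(33, 12, 86) = 12
H (Player 2): min(47, 92, 59) = 47
I (Player 2): min(73, 93, 41) = 41
F (Player 1): max(12, 47, 41) = 47
K (Player 2): min(1, 47, 24) = 1
L (Player 2): min(47, 36, 51) = 36
J (Player 1): max(1, 36, 24) = 36
Root (Player 2): min(54, 47, 36) = 36
Player 2 picks the child with the lowest value: J (value 36).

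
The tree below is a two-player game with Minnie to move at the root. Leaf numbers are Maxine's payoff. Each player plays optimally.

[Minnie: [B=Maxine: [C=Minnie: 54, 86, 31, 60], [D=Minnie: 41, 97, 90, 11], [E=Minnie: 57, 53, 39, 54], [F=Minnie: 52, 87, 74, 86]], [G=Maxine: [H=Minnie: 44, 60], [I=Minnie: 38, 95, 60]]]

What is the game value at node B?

C: min(54, 86, 31, 60) = 31
D: min(41, 97, 90, 11) = 11
E: min(57, 53, 39, 54) = 39
F: min(52, 87, 74, 86) = 52
B: max(31, 11, 39, 52) = 52

52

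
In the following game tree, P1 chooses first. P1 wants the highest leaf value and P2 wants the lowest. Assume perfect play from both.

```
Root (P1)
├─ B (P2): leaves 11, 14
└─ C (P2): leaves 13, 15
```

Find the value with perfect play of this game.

B (P2): min(11, 14) = 11
C (P2): min(13, 15) = 13
Root (P1): max(11, 13) = 13

13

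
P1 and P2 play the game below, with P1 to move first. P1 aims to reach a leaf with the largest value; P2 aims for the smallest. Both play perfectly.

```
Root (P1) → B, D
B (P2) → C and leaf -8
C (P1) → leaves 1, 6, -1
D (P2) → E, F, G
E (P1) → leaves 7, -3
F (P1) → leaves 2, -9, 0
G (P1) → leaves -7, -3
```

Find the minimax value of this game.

C (P1): max(1, 6, -1) = 6
B (P2): min(6, -8) = -8
E (P1): max(7, -3) = 7
F (P1): max(2, -9, 0) = 2
G (P1): max(-7, -3) = -3
D (P2): min(7, 2, -3) = -3
Root (P1): max(-8, -3) = -3

-3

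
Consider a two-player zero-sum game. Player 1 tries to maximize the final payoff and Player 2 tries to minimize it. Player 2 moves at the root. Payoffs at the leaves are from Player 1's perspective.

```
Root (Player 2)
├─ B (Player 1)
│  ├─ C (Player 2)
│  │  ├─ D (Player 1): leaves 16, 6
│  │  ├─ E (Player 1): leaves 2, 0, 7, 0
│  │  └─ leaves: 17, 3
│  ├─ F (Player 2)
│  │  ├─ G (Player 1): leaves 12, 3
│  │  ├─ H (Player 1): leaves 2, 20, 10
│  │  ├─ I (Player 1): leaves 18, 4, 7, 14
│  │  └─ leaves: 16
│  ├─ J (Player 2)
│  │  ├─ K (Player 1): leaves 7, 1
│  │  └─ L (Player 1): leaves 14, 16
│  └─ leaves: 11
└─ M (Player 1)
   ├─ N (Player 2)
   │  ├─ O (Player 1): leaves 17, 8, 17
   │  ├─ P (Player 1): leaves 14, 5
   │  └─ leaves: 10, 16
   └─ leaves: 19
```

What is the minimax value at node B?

D: max(16, 6) = 16
E: max(2, 0, 7, 0) = 7
C: min(16, 7, 17, 3) = 3
G: max(12, 3) = 12
H: max(2, 20, 10) = 20
I: max(18, 4, 7, 14) = 18
F: min(12, 20, 18, 16) = 12
K: max(7, 1) = 7
L: max(14, 16) = 16
J: min(7, 16) = 7
B: max(3, 12, 7, 11) = 12

12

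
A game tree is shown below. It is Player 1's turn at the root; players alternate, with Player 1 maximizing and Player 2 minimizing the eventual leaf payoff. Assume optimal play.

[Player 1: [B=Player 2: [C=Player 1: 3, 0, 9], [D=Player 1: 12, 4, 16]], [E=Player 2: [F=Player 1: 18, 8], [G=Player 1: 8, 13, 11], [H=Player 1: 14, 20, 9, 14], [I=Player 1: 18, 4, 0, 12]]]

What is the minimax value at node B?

9

C: max(3, 0, 9) = 9
D: max(12, 4, 16) = 16
B: min(9, 16) = 9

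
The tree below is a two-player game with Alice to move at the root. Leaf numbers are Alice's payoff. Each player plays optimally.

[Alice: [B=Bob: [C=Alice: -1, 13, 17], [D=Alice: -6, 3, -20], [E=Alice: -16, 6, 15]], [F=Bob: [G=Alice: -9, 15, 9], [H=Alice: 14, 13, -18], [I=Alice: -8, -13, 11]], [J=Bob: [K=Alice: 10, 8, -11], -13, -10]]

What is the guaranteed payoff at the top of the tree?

11

C (Alice): max(-1, 13, 17) = 17
D (Alice): max(-6, 3, -20) = 3
E (Alice): max(-16, 6, 15) = 15
B (Bob): min(17, 3, 15) = 3
G (Alice): max(-9, 15, 9) = 15
H (Alice): max(14, 13, -18) = 14
I (Alice): max(-8, -13, 11) = 11
F (Bob): min(15, 14, 11) = 11
K (Alice): max(10, 8, -11) = 10
J (Bob): min(10, -13, -10) = -13
Root (Alice): max(3, 11, -13) = 11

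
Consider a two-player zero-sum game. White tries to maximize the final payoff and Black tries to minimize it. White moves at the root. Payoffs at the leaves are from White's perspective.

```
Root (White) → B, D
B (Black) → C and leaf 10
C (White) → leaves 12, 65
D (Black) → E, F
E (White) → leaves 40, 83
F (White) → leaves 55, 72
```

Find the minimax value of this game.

72

C (White): max(12, 65) = 65
B (Black): min(65, 10) = 10
E (White): max(40, 83) = 83
F (White): max(55, 72) = 72
D (Black): min(83, 72) = 72
Root (White): max(10, 72) = 72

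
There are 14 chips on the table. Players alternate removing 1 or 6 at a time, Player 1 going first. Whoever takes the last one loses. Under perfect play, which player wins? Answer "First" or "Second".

First

i:   0  1  2  3  4  5  6  7  8  9 10 11 12 13 14
     W  L  W  L  W  L  W  W  L  W  L  W  L  W  W
Position 14 is W, so the first player wins.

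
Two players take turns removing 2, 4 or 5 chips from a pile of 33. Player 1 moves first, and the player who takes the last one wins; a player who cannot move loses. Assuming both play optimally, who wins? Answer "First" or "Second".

Mark each pile size as W (mover wins) or L (mover loses):
i:   0  1  2  3  4  5  6  7  8  9 10 11 12 13 14 15 16 17 18 19 20 21 22 23 24 25 26 27 28 29 30 31 32 33
     L  L  W  W  W  W  W  L  L  W  W  W  W  W  L  L  W  W  W  W  W  L  L  W  W  W  W  W  L  L  W  W  W  W
Position 33 is W, so the first player wins.

First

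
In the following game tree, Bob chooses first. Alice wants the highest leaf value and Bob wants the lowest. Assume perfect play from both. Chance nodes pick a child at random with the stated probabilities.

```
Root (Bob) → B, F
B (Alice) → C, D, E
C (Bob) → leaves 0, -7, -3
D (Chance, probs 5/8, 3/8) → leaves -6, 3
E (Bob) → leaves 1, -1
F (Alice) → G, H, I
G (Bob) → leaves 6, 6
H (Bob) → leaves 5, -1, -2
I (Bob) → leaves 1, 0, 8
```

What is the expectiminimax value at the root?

-1

C (Bob): min(0, -7, -3) = -7
D (Chance): 5/8·-6 + 3/8·3 = -2.62
E (Bob): min(1, -1) = -1
B (Alice): max(-7, -2.62, -1) = -1
G (Bob): min(6, 6) = 6
H (Bob): min(5, -1, -2) = -2
I (Bob): min(1, 0, 8) = 0
F (Alice): max(6, -2, 0) = 6
Root (Bob): min(-1, 6) = -1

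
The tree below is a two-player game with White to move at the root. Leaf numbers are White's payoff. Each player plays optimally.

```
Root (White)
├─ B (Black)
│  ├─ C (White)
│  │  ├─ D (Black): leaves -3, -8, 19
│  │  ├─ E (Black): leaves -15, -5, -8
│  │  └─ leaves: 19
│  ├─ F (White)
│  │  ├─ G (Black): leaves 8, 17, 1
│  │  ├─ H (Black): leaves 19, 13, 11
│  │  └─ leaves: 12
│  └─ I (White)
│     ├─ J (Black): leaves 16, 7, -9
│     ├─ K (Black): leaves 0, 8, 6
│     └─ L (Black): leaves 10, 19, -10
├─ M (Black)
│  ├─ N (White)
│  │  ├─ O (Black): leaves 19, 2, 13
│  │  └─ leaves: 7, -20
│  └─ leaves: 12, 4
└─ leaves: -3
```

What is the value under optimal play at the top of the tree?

D (Black): min(-3, -8, 19) = -8
E (Black): min(-15, -5, -8) = -15
C (White): max(-8, -15, 19) = 19
G (Black): min(8, 17, 1) = 1
H (Black): min(19, 13, 11) = 11
F (White): max(1, 11, 12) = 12
J (Black): min(16, 7, -9) = -9
K (Black): min(0, 8, 6) = 0
L (Black): min(10, 19, -10) = -10
I (White): max(-9, 0, -10) = 0
B (Black): min(19, 12, 0) = 0
O (Black): min(19, 2, 13) = 2
N (White): max(2, 7, -20) = 7
M (Black): min(7, 12, 4) = 4
Root (White): max(0, 4, -3) = 4

4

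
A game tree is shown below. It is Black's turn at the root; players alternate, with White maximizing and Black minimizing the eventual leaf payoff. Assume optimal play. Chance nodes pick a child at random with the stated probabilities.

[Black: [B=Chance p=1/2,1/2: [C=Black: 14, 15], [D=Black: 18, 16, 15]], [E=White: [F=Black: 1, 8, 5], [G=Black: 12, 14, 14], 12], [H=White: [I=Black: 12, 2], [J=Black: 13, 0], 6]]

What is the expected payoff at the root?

6

C (Black): min(14, 15) = 14
D (Black): min(18, 16, 15) = 15
B (Chance): 1/2·14 + 1/2·15 = 14.5
F (Black): min(1, 8, 5) = 1
G (Black): min(12, 14, 14) = 12
E (White): max(1, 12, 12) = 12
I (Black): min(12, 2) = 2
J (Black): min(13, 0) = 0
H (White): max(2, 0, 6) = 6
Root (Black): min(14.5, 12, 6) = 6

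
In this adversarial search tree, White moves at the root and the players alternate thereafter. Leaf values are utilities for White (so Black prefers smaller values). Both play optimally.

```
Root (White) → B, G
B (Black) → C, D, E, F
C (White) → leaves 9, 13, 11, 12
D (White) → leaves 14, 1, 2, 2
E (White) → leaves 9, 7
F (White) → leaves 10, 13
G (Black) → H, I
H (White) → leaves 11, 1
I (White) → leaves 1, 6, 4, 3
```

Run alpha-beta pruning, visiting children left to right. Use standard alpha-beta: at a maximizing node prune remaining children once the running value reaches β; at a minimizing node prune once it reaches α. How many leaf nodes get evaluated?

14

C [α=-∞,β=+∞]: v=13
D [α=-∞,β=13]: v=14 after child 1 ≥ β → β-cutoff, skip 3
E [α=-∞,β=13]: v=9
F [α=-∞,β=9]: v=10 after child 1 ≥ β → β-cutoff, skip 1
B [α=-∞,β=+∞]: v=9
H [α=9,β=+∞]: v=11
I [α=9,β=11]: v=6
G [α=9,β=+∞]: v=6
Root [α=-∞,β=+∞]: v=9
Leaves evaluated: 14 of 18.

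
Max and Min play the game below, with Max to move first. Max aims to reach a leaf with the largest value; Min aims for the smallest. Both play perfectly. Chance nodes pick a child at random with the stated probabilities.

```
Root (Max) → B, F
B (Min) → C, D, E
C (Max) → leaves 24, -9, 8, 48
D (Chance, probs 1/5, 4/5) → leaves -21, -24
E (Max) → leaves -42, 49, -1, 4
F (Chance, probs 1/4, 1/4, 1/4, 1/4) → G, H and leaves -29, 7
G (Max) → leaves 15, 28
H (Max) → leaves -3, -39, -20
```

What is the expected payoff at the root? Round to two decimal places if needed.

C (Max): max(24, -9, 8, 48) = 48
D (Chance): 1/5·-21 + 4/5·-24 = -23.4
E (Max): max(-42, 49, -1, 4) = 49
B (Min): min(48, -23.4, 49) = -23.4
G (Max): max(15, 28) = 28
H (Max): max(-3, -39, -20) = -3
F (Chance): 1/4·28 + 1/4·-3 + 1/4·-29 + 1/4·7 = 0.75
Root (Max): max(-23.4, 0.75) = 0.75

0.75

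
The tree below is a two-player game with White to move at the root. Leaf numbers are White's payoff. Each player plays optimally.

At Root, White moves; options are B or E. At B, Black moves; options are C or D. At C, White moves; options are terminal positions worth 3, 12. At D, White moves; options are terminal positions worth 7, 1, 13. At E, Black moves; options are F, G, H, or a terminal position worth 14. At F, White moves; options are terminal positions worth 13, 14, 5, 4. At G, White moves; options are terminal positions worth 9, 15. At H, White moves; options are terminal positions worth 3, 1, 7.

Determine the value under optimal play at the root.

C (White): max(3, 12) = 12
D (White): max(7, 1, 13) = 13
B (Black): min(12, 13) = 12
F (White): max(13, 14, 5, 4) = 14
G (White): max(9, 15) = 15
H (White): max(3, 1, 7) = 7
E (Black): min(14, 15, 7, 14) = 7
Root (White): max(12, 7) = 12

12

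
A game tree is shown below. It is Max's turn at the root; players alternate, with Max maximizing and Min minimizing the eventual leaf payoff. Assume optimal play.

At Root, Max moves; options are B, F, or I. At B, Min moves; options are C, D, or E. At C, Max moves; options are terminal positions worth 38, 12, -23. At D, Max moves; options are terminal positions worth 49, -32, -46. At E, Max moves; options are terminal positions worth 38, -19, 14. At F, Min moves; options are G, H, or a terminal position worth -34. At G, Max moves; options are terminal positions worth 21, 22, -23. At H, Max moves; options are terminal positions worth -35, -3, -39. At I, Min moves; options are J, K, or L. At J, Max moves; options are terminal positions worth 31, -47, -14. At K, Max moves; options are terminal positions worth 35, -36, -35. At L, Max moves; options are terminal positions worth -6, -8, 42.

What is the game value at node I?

31

J: max(31, -47, -14) = 31
K: max(35, -36, -35) = 35
L: max(-6, -8, 42) = 42
I: min(31, 35, 42) = 31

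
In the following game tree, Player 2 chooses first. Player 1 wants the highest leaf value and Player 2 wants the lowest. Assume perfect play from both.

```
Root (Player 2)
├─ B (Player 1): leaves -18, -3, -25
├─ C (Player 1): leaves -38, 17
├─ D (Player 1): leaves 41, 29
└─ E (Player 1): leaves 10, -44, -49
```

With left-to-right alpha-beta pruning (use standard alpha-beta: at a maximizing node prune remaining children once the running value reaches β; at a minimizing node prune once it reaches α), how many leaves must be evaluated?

7

B [α=-∞,β=+∞]: v=-3
C [α=-∞,β=-3]: v=17
D [α=-∞,β=-3]: v=41 after child 1 ≥ β → β-cutoff, skip 1
E [α=-∞,β=-3]: v=10 after child 1 ≥ β → β-cutoff, skip 2
Root [α=-∞,β=+∞]: v=-3
Leaves evaluated: 7 of 10.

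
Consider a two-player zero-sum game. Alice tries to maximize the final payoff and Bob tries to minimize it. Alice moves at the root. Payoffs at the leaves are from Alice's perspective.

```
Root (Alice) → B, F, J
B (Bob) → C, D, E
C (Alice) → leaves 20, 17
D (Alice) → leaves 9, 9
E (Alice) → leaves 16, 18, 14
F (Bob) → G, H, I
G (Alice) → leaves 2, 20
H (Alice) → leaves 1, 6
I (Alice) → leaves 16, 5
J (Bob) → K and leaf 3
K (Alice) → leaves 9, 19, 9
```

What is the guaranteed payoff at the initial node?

C (Alice): max(20, 17) = 20
D (Alice): max(9, 9) = 9
E (Alice): max(16, 18, 14) = 18
B (Bob): min(20, 9, 18) = 9
G (Alice): max(2, 20) = 20
H (Alice): max(1, 6) = 6
I (Alice): max(16, 5) = 16
F (Bob): min(20, 6, 16) = 6
K (Alice): max(9, 19, 9) = 19
J (Bob): min(19, 3) = 3
Root (Alice): max(9, 6, 3) = 9

9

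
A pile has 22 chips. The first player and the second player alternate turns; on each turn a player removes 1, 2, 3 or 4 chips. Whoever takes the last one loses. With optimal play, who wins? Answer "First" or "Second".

First

W/L table (W = player to move can force a win):
i:   0  1  2  3  4  5  6  7  8  9 10 11 12 13 14 15 16 17 18 19 20 21 22
     W  L  W  W  W  W  L  W  W  W  W  L  W  W  W  W  L  W  W  W  W  L  W
Position 22 is W, so the first player wins.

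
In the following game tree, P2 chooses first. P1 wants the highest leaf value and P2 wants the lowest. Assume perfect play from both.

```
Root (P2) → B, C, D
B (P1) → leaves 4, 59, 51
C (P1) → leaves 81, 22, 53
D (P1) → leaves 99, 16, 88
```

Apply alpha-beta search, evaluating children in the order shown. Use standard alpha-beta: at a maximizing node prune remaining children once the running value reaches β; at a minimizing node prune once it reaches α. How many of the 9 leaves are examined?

B [α=-∞,β=+∞]: v=59
C [α=-∞,β=59]: v=81 after child 1 ≥ β → β-cutoff, skip 2
D [α=-∞,β=59]: v=99 after child 1 ≥ β → β-cutoff, skip 2
Root [α=-∞,β=+∞]: v=59
Leaves evaluated: 5 of 9.

5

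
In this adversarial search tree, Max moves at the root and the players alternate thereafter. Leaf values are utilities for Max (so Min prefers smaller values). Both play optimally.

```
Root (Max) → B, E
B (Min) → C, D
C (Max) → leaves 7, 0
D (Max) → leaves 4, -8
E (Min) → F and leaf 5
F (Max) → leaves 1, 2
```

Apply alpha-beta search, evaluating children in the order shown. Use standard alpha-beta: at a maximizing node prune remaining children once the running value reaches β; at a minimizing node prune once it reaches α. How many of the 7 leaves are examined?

C [α=-∞,β=+∞]: v=7
D [α=-∞,β=7]: v=4
B [α=-∞,β=+∞]: v=4
F [α=4,β=+∞]: v=2
E [α=4,β=+∞]: v=2 after child 1 ≤ α → α-cutoff, skip 1
Root [α=-∞,β=+∞]: v=4
Leaves evaluated: 6 of 7.

6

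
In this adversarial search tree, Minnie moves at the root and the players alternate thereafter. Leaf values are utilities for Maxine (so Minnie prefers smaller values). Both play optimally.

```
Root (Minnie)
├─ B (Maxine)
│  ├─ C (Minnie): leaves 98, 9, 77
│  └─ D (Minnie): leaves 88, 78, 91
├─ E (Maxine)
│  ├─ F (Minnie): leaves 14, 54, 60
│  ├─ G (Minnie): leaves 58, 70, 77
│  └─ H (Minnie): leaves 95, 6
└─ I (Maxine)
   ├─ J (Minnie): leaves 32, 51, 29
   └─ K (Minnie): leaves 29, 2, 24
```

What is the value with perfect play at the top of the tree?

29

C (Minnie): min(98, 9, 77) = 9
D (Minnie): min(88, 78, 91) = 78
B (Maxine): max(9, 78) = 78
F (Minnie): min(14, 54, 60) = 14
G (Minnie): min(58, 70, 77) = 58
H (Minnie): min(95, 6) = 6
E (Maxine): max(14, 58, 6) = 58
J (Minnie): min(32, 51, 29) = 29
K (Minnie): min(29, 2, 24) = 2
I (Maxine): max(29, 2) = 29
Root (Minnie): min(78, 58, 29) = 29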